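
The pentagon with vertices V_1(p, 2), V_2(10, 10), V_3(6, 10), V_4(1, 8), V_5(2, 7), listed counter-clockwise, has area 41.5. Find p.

Write out the shoelace sum; only the two edges meeting at V_1 involve p:
2·Area = [(2·2 − p·7) + (p·10 − 10·2)] + 69
       = 3·p + 53 = 83
⇒ p = 10.

10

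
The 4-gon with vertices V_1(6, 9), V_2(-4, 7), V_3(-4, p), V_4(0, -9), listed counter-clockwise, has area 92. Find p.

Write out the shoelace sum; only the two edges meeting at V_3 involve p:
2·Area = [((-4)·p − (-4)·7) + ((-4)·(-9) − 0·p)] + 132
       = -4·p + 196 = 184
⇒ p = 3.

3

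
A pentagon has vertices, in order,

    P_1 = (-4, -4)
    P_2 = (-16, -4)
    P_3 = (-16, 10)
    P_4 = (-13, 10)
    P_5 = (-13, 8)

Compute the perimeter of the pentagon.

46

|P_1P_2| = √((-12)² + (0)²) = √144 = 12
|P_2P_3| = √((0)² + (14)²) = √196 = 14
|P_3P_4| = √((3)² + (0)²) = √9 = 3
|P_4P_5| = √((0)² + (-2)²) = √4 = 2
|P_5P_1| = √((9)² + (-12)²) = √225 = 15
Perimeter = 12 + 14 + 3 + 2 + 15 = 46.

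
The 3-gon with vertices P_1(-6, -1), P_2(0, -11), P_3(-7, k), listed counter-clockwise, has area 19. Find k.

Write out the shoelace sum; only the two edges meeting at P_3 involve k:
2·Area = [(0·k − (-7)·(-11)) + ((-7)·(-1) − (-6)·k)] + 66
       = 6·k + -4 = 38
⇒ k = 7.

7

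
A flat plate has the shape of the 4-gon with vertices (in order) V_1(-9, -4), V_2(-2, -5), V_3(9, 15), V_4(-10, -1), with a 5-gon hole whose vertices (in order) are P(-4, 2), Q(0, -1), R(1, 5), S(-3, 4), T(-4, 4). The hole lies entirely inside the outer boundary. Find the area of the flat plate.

Outer boundary:
Σ = (37) + (15) + (141) + (31) = 224
Area = |Σ|/2 = 112.
Hole:
Apply the shoelace formula: 2A = Σ (x_i·y_{i+1} − x_{i+1}·y_i), indices taken mod 5.
P→Q: (-4)(-1) − (0)(2) = 4
Q→R: (0)(5) − (1)(-1) = 1
R→S: (1)(4) − (-3)(5) = 19
S→T: (-3)(4) − (-4)(4) = 4
T→P: (-4)(2) − (-4)(4) = 8
Σ = 36
Area = |Σ|/2 = 18.
Net area = 112 − 18 = 94.

94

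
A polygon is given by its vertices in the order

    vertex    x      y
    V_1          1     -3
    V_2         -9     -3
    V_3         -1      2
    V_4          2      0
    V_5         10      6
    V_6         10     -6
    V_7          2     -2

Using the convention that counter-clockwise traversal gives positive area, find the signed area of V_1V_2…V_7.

-87.5

Apply the surveyor's formula: 2A = Σ (x_i·y_{i+1} − x_{i+1}·y_i), indices taken mod 7.
V_1→V_2: (1)(-3) − (-9)(-3) = -30
V_2→V_3: (-9)(2) − (-1)(-3) = -21
V_3→V_4: (-1)(0) − (2)(2) = -4
V_4→V_5: (2)(6) − (10)(0) = 12
V_5→V_6: (10)(-6) − (10)(6) = -120
V_6→V_7: (10)(-2) − (2)(-6) = -8
V_7→V_1: (2)(-3) − (1)(-2) = -4
Σ = -175
Signed area = Σ/2 = -87.5 (negative ⇒ clockwise traversal).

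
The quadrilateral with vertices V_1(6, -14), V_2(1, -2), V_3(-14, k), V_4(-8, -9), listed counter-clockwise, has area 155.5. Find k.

5

Write out the shoelace sum; only the two edges meeting at V_3 involve k:
2·Area = [(1·k − (-14)·(-2)) + ((-14)·(-9) − (-8)·k)] + 168
       = 9·k + 266 = 311
⇒ k = 5.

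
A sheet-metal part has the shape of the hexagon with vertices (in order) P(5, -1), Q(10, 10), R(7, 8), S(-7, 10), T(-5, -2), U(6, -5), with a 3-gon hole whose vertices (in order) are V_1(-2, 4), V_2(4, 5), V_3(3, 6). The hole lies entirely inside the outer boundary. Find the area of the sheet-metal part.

Outer boundary:
Apply Gauss's area formula: 2A = Σ (x_i·y_{i+1} − x_{i+1}·y_i), indices taken mod 6.
Cross-terms: 60, 10, 126, 64, 37, 19  ⇒  Σ = 316
Area = |Σ|/2 = 158.
Hole:
Apply Gauss's area formula: 2A = Σ (x_i·y_{i+1} − x_{i+1}·y_i), indices taken mod 3.
Σ = (-26) + (9) + (24) = 7
Area = |Σ|/2 = 3.5.
Net area = 158 − 3.5 = 154.5.

154.5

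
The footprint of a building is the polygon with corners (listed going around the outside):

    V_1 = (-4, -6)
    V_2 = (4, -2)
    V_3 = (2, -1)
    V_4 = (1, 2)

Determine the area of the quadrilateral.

Apply Gauss's area formula: 2A = Σ (x_i·y_{i+1} − x_{i+1}·y_i), indices taken mod 4.
Cross-terms: 32, 0, 5, 2  ⇒  Σ = 39
Area = |Σ|/2 = 19.5.

19.5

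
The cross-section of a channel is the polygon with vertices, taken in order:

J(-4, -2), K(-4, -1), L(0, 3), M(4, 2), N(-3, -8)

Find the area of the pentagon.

40

J→K: (-4)(-1) − (-4)(-2) = -4
K→L: (-4)(3) − (0)(-1) = -12
L→M: (0)(2) − (4)(3) = -12
M→N: (4)(-8) − (-3)(2) = -26
N→J: (-3)(-2) − (-4)(-8) = -26
Σ = -80
Area = |Σ|/2 = 40.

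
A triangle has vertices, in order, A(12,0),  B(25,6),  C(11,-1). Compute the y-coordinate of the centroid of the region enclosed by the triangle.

Apply the shoelace (surveyor's) formula. First the cross-terms c_i = x_i·y_{i+1} − x_{i+1}·y_i:
  72, -91, 12  ⇒  2A = -7, A = -3.5.
Then Σ (y_i + y_{i+1})·c_i = -35, so ȳ = -35 / (6·(-3.5)) = 5/3.

5/3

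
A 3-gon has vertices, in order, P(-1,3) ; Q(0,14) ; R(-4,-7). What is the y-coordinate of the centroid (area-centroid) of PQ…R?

Apply Gauss's area formula. First the cross-terms c_i = x_i·y_{i+1} − x_{i+1}·y_i:
  -14, 56, -19  ⇒  2A = 23, A = 11.5.
Then Σ (y_i + y_{i+1})·c_i = 230, so ȳ = 230 / (6·11.5) = 10/3.

10/3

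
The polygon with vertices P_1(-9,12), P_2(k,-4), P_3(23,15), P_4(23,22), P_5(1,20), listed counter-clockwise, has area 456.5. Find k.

Write out the shoelace sum; only the two edges meeting at P_2 involve k:
2·Area = [((-9)·(-4) − k·12) + (k·15 − 23·(-4))] + 791
       = 3·k + 919 = 913
⇒ k = -2.

-2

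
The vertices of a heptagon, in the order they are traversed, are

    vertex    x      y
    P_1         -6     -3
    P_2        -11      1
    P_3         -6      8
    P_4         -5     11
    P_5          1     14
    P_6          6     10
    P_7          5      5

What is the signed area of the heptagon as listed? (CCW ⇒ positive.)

Apply the shoelace (surveyor's) formula: 2A = Σ (x_i·y_{i+1} − x_{i+1}·y_i), indices taken mod 7.
Σ = (-39) + (-82) + (-26) + (-81) + (-74) + (-20) + (15) = -307
Signed area = Σ/2 = -153.5 (negative ⇒ clockwise traversal).

-153.5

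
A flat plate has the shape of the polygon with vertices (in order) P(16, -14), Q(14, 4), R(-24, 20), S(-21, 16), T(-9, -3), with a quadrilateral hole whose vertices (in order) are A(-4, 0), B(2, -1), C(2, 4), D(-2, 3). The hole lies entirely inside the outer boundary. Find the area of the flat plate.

Outer boundary:
Σ = (260) + (376) + (36) + (207) + (174) = 1053
Area = |Σ|/2 = 526.5.
Hole:
Apply the shoelace formula: 2A = Σ (x_i·y_{i+1} − x_{i+1}·y_i), indices taken mod 4.
Σ = (4) + (10) + (14) + (12) = 40
Area = |Σ|/2 = 20.
Net area = 526.5 − 20 = 506.5.

506.5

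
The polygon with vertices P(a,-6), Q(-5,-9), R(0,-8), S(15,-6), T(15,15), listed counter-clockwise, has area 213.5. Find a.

Write out the shoelace sum; only the two edges meeting at P involve a:
2·Area = [(15·(-6) − a·15) + (a·(-9) − (-5)·(-6))] + 475
       = -24·a + 355 = 427
⇒ a = -3.

-3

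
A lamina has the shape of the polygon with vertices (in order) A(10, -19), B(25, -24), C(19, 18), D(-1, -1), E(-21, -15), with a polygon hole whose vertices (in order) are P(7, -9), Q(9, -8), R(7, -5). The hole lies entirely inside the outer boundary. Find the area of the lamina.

Outer boundary:
A→B: (10)(-24) − (25)(-19) = 235
B→C: (25)(18) − (19)(-24) = 906
C→D: (19)(-1) − (-1)(18) = -1
D→E: (-1)(-15) − (-21)(-1) = -6
E→A: (-21)(-19) − (10)(-15) = 549
Σ = 1683
Area = |Σ|/2 = 841.5.
Hole:
Apply the shoelace formula: 2A = Σ (x_i·y_{i+1} − x_{i+1}·y_i), indices taken mod 3.
Σ = (25) + (11) + (-28) = 8
Area = |Σ|/2 = 4.
Net area = 841.5 − 4 = 837.5.

837.5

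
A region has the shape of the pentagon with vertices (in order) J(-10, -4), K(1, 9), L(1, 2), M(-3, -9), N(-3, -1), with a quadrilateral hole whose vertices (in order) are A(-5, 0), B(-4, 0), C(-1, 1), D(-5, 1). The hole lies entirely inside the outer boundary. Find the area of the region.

56.5

Outer boundary:
Cross-terms: -86, -7, -3, -24, 2  ⇒  Σ = -118
Area = |Σ|/2 = 59.
Hole:
Σ = (0) + (-4) + (4) + (5) = 5
Area = |Σ|/2 = 2.5.
Net area = 59 − 2.5 = 56.5.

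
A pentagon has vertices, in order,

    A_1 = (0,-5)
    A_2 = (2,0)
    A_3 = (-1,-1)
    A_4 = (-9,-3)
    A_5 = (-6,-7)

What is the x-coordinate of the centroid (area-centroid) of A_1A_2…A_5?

-37/11

Apply Gauss's area formula. First the cross-terms c_i = x_i·y_{i+1} − x_{i+1}·y_i:
  10, -2, -6, 45, 30  ⇒  2A = 77, A = 38.5.
Then Σ (x_i + x_{i+1})·c_i = -777, so x̄ = -777 / (6·38.5) = -37/11.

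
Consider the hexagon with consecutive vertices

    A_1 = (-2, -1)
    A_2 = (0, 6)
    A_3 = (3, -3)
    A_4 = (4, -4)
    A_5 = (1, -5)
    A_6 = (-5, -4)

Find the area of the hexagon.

39

Apply Gauss's area formula: 2A = Σ (x_i·y_{i+1} − x_{i+1}·y_i), indices taken mod 6.
Σ = (-12) + (-18) + (0) + (-16) + (-29) + (-3) = -78
Area = |Σ|/2 = 39.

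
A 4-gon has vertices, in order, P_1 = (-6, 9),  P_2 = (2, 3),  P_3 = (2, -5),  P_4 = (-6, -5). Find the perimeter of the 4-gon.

|P_1P_2| = √((8)² + (-6)²) = √100 = 10
|P_2P_3| = √((0)² + (-8)²) = √64 = 8
|P_3P_4| = √((-8)² + (0)²) = √64 = 8
|P_4P_1| = √((0)² + (14)²) = √196 = 14
Perimeter = 10 + 8 + 8 + 14 = 40.

40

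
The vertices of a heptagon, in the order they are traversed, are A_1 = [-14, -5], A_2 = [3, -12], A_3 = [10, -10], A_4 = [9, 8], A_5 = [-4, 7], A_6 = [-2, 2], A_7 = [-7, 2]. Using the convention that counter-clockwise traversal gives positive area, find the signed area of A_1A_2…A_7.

308.5

Apply Gauss's area formula: 2A = Σ (x_i·y_{i+1} − x_{i+1}·y_i), indices taken mod 7.
Cross-terms: 183, 90, 170, 95, 6, 10, 63  ⇒  Σ = 617
Signed area = Σ/2 = 308.5 (positive ⇒ counter-clockwise traversal).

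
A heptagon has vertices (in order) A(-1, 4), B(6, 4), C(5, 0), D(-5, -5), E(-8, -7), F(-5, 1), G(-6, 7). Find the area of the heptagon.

83.5

Cross-terms: -28, -20, -25, -5, -43, -29, -17  ⇒  Σ = -167
Area = |Σ|/2 = 83.5.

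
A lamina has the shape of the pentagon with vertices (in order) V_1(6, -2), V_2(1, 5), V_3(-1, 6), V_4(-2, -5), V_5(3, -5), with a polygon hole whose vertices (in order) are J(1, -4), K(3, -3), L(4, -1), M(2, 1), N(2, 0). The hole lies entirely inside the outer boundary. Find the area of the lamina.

47.5

Outer boundary:
Apply Gauss's area formula: 2A = Σ (x_i·y_{i+1} − x_{i+1}·y_i), indices taken mod 5.
V_1→V_2: (6)(5) − (1)(-2) = 32
V_2→V_3: (1)(6) − (-1)(5) = 11
V_3→V_4: (-1)(-5) − (-2)(6) = 17
V_4→V_5: (-2)(-5) − (3)(-5) = 25
V_5→V_1: (3)(-2) − (6)(-5) = 24
Σ = 109
Area = |Σ|/2 = 54.5.
Hole:
Σ = (9) + (9) + (6) + (-2) + (-8) = 14
Area = |Σ|/2 = 7.
Net area = 54.5 − 7 = 47.5.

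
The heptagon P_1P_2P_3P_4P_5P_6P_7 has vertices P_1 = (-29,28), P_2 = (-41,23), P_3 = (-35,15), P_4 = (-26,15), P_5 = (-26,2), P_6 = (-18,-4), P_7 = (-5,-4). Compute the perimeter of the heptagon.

108

|P_1P_2| = √((-12)² + (-5)²) = √169 = 13
|P_2P_3| = √((6)² + (-8)²) = √100 = 10
|P_3P_4| = √((9)² + (0)²) = √81 = 9
|P_4P_5| = √((0)² + (-13)²) = √169 = 13
|P_5P_6| = √((8)² + (-6)²) = √100 = 10
|P_6P_7| = √((13)² + (0)²) = √169 = 13
|P_7P_1| = √((-24)² + (32)²) = √1600 = 40
Perimeter = 13 + 10 + 9 + 13 + 10 + 13 + 40 = 108.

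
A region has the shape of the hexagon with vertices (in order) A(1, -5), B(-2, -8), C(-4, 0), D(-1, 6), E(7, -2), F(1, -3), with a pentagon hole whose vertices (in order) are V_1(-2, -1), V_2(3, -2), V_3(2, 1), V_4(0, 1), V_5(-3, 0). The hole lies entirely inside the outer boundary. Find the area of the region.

Outer boundary:
Σ = (-18) + (-32) + (-24) + (-40) + (-19) + (-2) = -135
Area = |Σ|/2 = 67.5.
Hole:
Σ = (7) + (7) + (2) + (3) + (3) = 22
Area = |Σ|/2 = 11.
Net area = 67.5 − 11 = 56.5.

56.5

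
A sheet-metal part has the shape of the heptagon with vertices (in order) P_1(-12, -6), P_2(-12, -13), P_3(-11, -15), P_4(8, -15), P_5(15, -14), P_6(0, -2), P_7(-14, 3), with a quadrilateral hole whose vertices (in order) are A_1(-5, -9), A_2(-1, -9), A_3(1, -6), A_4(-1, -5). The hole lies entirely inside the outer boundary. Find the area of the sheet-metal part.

278.5

Outer boundary:
Apply the shoelace formula: 2A = Σ (x_i·y_{i+1} − x_{i+1}·y_i), indices taken mod 7.
Σ = (84) + (37) + (285) + (113) + (-30) + (-28) + (120) = 581
Area = |Σ|/2 = 290.5.
Hole:
Σ = (36) + (15) + (-11) + (-16) = 24
Area = |Σ|/2 = 12.
Net area = 290.5 − 12 = 278.5.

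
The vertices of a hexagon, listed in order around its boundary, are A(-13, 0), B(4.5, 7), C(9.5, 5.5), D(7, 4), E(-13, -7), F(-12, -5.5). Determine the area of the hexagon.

Apply the surveyor's formula: 2A = Σ (x_i·y_{i+1} − x_{i+1}·y_i), indices taken mod 6.
Cross-terms: -91, -41.75, -0.5, 3, -12.5, -71.5  ⇒  Σ = -214.25
Area = |Σ|/2 = 107.125.

107.125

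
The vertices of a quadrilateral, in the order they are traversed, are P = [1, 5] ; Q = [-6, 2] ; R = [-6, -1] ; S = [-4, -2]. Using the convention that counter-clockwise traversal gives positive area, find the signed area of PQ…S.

Apply the shoelace formula: 2A = Σ (x_i·y_{i+1} − x_{i+1}·y_i), indices taken mod 4.
P→Q: (1)(2) − (-6)(5) = 32
Q→R: (-6)(-1) − (-6)(2) = 18
R→S: (-6)(-2) − (-4)(-1) = 8
S→P: (-4)(5) − (1)(-2) = -18
Σ = 40
Signed area = Σ/2 = 20 (positive ⇒ counter-clockwise traversal).

20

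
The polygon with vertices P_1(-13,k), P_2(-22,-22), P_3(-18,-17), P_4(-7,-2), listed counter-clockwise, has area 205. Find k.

17

The doubled signed area Σ (x_i y_{i+1} − x_{i+1} y_i) is linear in k.
With k=0 it equals 155; the coefficient of k is 15 (from the two edges through P_1).
So 15·k + 155 = 2·205 = 410 ⇒ k = 17.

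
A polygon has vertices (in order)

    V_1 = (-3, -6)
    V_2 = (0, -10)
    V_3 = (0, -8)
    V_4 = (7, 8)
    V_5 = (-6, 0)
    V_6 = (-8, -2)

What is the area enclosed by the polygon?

94

Apply the shoelace formula: 2A = Σ (x_i·y_{i+1} − x_{i+1}·y_i), indices taken mod 6.
Σ = (30) + (0) + (56) + (48) + (12) + (42) = 188
Area = |Σ|/2 = 94.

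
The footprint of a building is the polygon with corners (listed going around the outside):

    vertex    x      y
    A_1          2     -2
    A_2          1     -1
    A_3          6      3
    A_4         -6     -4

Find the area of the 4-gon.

11.5

Apply the shoelace formula: 2A = Σ (x_i·y_{i+1} − x_{i+1}·y_i), indices taken mod 4.
Cross-terms: 0, 9, -6, 20  ⇒  Σ = 23
Area = |Σ|/2 = 11.5.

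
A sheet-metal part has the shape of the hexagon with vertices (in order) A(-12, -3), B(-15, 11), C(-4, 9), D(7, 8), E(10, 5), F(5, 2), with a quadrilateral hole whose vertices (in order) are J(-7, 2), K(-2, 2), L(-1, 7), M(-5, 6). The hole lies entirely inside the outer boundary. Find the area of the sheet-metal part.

182.5

Outer boundary:
Apply Gauss's area formula: 2A = Σ (x_i·y_{i+1} − x_{i+1}·y_i), indices taken mod 6.
A→B: (-12)(11) − (-15)(-3) = -177
B→C: (-15)(9) − (-4)(11) = -91
C→D: (-4)(8) − (7)(9) = -95
D→E: (7)(5) − (10)(8) = -45
E→F: (10)(2) − (5)(5) = -5
F→A: (5)(-3) − (-12)(2) = 9
Σ = -404
Area = |Σ|/2 = 202.
Hole:
Apply Gauss's area formula: 2A = Σ (x_i·y_{i+1} − x_{i+1}·y_i), indices taken mod 4.
Σ = (-10) + (-12) + (29) + (32) = 39
Area = |Σ|/2 = 19.5.
Net area = 202 − 19.5 = 182.5.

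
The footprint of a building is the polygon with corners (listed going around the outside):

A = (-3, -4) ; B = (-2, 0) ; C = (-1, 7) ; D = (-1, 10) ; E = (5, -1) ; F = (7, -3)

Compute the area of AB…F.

59.5

Cross-terms: -8, -14, -3, -49, -8, -37  ⇒  Σ = -119
Area = |Σ|/2 = 59.5.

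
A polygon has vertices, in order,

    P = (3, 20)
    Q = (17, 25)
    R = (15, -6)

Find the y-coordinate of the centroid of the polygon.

Apply the surveyor's formula. First the cross-terms c_i = x_i·y_{i+1} − x_{i+1}·y_i:
  -265, -477, 318  ⇒  2A = -424, A = -212.
Then Σ (y_i + y_{i+1})·c_i = -16536, so ȳ = -16536 / (6·(-212)) = 13.

13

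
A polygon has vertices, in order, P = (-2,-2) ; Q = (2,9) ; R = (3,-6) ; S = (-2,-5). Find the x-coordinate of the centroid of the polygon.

Apply the surveyor's formula. First the cross-terms c_i = x_i·y_{i+1} − x_{i+1}·y_i:
  -14, -39, -27, -6  ⇒  2A = -86, A = -43.
Then Σ (x_i + x_{i+1})·c_i = -198, so x̄ = -198 / (6·(-43)) = 33/43.

33/43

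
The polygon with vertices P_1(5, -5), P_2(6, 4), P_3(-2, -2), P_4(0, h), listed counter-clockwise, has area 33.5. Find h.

-3

Write out the shoelace sum; only the two edges meeting at P_4 involve h:
2·Area = [((-2)·h − 0·(-2)) + (0·(-5) − 5·h)] + 46
       = -7·h + 46 = 67
⇒ h = -3.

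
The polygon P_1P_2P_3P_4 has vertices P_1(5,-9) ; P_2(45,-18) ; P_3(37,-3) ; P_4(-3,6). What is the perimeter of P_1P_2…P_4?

|P_1P_2| = √((40)² + (-9)²) = √1681 = 41
|P_2P_3| = √((-8)² + (15)²) = √289 = 17
|P_3P_4| = √((-40)² + (9)²) = √1681 = 41
|P_4P_1| = √((8)² + (-15)²) = √289 = 17
Perimeter = 41 + 17 + 41 + 17 = 116.

116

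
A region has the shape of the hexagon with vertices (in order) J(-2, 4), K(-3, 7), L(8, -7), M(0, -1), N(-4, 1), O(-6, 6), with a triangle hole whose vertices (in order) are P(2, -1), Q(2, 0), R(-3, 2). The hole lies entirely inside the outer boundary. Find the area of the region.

Outer boundary:
Apply the shoelace formula: 2A = Σ (x_i·y_{i+1} − x_{i+1}·y_i), indices taken mod 6.
Σ = (-2) + (-35) + (-8) + (-4) + (-18) + (-12) = -79
Area = |Σ|/2 = 39.5.
Hole:
Apply the shoelace (surveyor's) formula: 2A = Σ (x_i·y_{i+1} − x_{i+1}·y_i), indices taken mod 3.
Cross-terms: 2, 4, -1  ⇒  Σ = 5
Area = |Σ|/2 = 2.5.
Net area = 39.5 − 2.5 = 37.

37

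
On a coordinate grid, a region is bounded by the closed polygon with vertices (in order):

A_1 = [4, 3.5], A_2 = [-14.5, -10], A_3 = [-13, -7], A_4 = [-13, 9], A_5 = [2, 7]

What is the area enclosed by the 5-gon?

177.875

Apply the shoelace formula: 2A = Σ (x_i·y_{i+1} − x_{i+1}·y_i), indices taken mod 5.
Σ = (10.75) + (-28.5) + (-208) + (-109) + (-21) = -355.75
Area = |Σ|/2 = 177.875.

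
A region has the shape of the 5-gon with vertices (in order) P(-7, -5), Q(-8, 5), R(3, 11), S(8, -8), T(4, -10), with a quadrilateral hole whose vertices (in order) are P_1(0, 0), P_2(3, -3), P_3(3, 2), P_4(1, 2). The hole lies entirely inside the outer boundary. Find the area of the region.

Outer boundary:
Apply the shoelace formula: 2A = Σ (x_i·y_{i+1} − x_{i+1}·y_i), indices taken mod 5.
Cross-terms: -75, -103, -112, -48, -90  ⇒  Σ = -428
Area = |Σ|/2 = 214.
Hole:
Apply Gauss's area formula: 2A = Σ (x_i·y_{i+1} − x_{i+1}·y_i), indices taken mod 4.
Σ = (0) + (15) + (4) + (0) = 19
Area = |Σ|/2 = 9.5.
Net area = 214 − 9.5 = 204.5.

204.5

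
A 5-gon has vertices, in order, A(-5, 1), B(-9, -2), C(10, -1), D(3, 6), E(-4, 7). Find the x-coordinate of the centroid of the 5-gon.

86/187

Apply Gauss's area formula. First the cross-terms c_i = x_i·y_{i+1} − x_{i+1}·y_i:
  19, 29, 63, 45, 31  ⇒  2A = 187, A = 93.5.
Then Σ (x_i + x_{i+1})·c_i = 258, so x̄ = 258 / (6·93.5) = 86/187.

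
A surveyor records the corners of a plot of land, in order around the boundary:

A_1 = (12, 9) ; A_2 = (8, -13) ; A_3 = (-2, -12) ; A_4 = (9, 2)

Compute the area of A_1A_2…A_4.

94.5

Σ = (-228) + (-122) + (104) + (57) = -189
Area = |Σ|/2 = 94.5.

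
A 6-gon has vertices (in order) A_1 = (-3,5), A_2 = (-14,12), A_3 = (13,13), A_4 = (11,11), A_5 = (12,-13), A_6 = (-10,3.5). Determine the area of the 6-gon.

353.25

Apply the shoelace formula: 2A = Σ (x_i·y_{i+1} − x_{i+1}·y_i), indices taken mod 6.
A_1→A_2: (-3)(12) − (-14)(5) = 34
A_2→A_3: (-14)(13) − (13)(12) = -338
A_3→A_4: (13)(11) − (11)(13) = 0
A_4→A_5: (11)(-13) − (12)(11) = -275
A_5→A_6: (12)(3.5) − (-10)(-13) = -88
A_6→A_1: (-10)(5) − (-3)(3.5) = -39.5
Σ = -706.5
Area = |Σ|/2 = 353.25.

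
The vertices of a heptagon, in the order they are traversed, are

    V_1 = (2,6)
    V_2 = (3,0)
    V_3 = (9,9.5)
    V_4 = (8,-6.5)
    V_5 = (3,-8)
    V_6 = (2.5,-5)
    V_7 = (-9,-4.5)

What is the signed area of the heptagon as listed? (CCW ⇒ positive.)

-132.375

Apply the shoelace formula: 2A = Σ (x_i·y_{i+1} − x_{i+1}·y_i), indices taken mod 7.
V_1→V_2: (2)(0) − (3)(6) = -18
V_2→V_3: (3)(9.5) − (9)(0) = 28.5
V_3→V_4: (9)(-6.5) − (8)(9.5) = -134.5
V_4→V_5: (8)(-8) − (3)(-6.5) = -44.5
V_5→V_6: (3)(-5) − (2.5)(-8) = 5
V_6→V_7: (2.5)(-4.5) − (-9)(-5) = -56.25
V_7→V_1: (-9)(6) − (2)(-4.5) = -45
Σ = -264.75
Signed area = Σ/2 = -132.375 (negative ⇒ clockwise traversal).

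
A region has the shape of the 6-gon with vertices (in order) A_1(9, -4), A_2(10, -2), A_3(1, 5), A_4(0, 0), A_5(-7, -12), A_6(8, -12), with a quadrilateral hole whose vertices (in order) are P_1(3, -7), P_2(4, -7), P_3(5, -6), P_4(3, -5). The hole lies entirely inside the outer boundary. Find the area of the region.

Outer boundary:
Σ = (22) + (52) + (0) + (0) + (180) + (76) = 330
Area = |Σ|/2 = 165.
Hole:
Apply the shoelace formula: 2A = Σ (x_i·y_{i+1} − x_{i+1}·y_i), indices taken mod 4.
P_1→P_2: (3)(-7) − (4)(-7) = 7
P_2→P_3: (4)(-6) − (5)(-7) = 11
P_3→P_4: (5)(-5) − (3)(-6) = -7
P_4→P_1: (3)(-7) − (3)(-5) = -6
Σ = 5
Area = |Σ|/2 = 2.5.
Net area = 165 − 2.5 = 162.5.

162.5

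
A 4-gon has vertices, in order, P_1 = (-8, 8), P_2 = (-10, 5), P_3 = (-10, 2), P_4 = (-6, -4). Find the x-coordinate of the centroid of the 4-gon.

-172/21

Apply Gauss's area formula. First the cross-terms c_i = x_i·y_{i+1} − x_{i+1}·y_i:
  40, 30, 52, -80  ⇒  2A = 42, A = 21.
Then Σ (x_i + x_{i+1})·c_i = -1032, so x̄ = -1032 / (6·21) = -172/21.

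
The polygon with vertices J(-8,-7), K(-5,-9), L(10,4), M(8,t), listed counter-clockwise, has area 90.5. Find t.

9

Write out the shoelace sum; only the two edges meeting at M involve t:
2·Area = [(10·t − 8·4) + (8·(-7) − (-8)·t)] + 107
       = 18·t + 19 = 181
⇒ t = 9.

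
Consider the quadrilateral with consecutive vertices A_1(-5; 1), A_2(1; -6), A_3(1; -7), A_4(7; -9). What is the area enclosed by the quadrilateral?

15

Apply the shoelace (surveyor's) formula: 2A = Σ (x_i·y_{i+1} − x_{i+1}·y_i), indices taken mod 4.
Cross-terms: 29, -1, 40, -38  ⇒  Σ = 30
Area = |Σ|/2 = 15.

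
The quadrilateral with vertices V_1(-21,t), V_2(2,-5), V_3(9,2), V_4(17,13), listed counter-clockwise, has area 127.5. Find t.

-17

The doubled signed area Σ (x_i y_{i+1} − x_{i+1} y_i) is linear in t.
With t=0 it equals 510; the coefficient of t is 15 (from the two edges through V_1).
So 15·t + 510 = 2·127.5 = 255 ⇒ t = -17.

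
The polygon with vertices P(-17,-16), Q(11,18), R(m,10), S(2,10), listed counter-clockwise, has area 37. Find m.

3

Write out the shoelace sum; only the two edges meeting at R involve m:
2·Area = [(11·10 − m·18) + (m·10 − 2·10)] + 8
       = -8·m + 98 = 74
⇒ m = 3.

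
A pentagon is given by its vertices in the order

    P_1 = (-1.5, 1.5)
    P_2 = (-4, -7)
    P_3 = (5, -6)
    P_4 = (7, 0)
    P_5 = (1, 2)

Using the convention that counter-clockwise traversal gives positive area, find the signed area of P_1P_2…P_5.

68

Apply Gauss's area formula: 2A = Σ (x_i·y_{i+1} − x_{i+1}·y_i), indices taken mod 5.
Σ = (16.5) + (59) + (42) + (14) + (4.5) = 136
Signed area = Σ/2 = 68 (positive ⇒ counter-clockwise traversal).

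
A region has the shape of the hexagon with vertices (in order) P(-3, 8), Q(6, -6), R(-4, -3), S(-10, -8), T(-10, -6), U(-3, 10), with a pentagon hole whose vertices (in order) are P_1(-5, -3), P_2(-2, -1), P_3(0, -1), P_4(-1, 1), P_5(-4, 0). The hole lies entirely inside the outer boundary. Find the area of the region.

Outer boundary:
Apply the shoelace formula: 2A = Σ (x_i·y_{i+1} − x_{i+1}·y_i), indices taken mod 6.
Σ = (-30) + (-42) + (2) + (-20) + (-118) + (6) = -202
Area = |Σ|/2 = 101.
Hole:
Apply the surveyor's formula: 2A = Σ (x_i·y_{i+1} − x_{i+1}·y_i), indices taken mod 5.
P_1→P_2: (-5)(-1) − (-2)(-3) = -1
P_2→P_3: (-2)(-1) − (0)(-1) = 2
P_3→P_4: (0)(1) − (-1)(-1) = -1
P_4→P_5: (-1)(0) − (-4)(1) = 4
P_5→P_1: (-4)(-3) − (-5)(0) = 12
Σ = 16
Area = |Σ|/2 = 8.
Net area = 101 − 8 = 93.

93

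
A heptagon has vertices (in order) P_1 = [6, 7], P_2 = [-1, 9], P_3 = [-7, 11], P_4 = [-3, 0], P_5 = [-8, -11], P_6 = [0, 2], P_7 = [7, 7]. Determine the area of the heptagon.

78

Apply the shoelace (surveyor's) formula: 2A = Σ (x_i·y_{i+1} − x_{i+1}·y_i), indices taken mod 7.
Σ = (61) + (52) + (33) + (33) + (-16) + (-14) + (7) = 156
Area = |Σ|/2 = 78.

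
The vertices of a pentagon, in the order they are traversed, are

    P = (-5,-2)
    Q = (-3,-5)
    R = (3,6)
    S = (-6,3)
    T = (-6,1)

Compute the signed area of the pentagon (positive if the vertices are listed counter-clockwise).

45

Σ = (19) + (-3) + (45) + (12) + (17) = 90
Signed area = Σ/2 = 45 (positive ⇒ counter-clockwise traversal).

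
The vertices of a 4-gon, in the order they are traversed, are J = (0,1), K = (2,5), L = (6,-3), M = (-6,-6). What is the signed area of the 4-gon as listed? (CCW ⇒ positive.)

Apply Gauss's area formula: 2A = Σ (x_i·y_{i+1} − x_{i+1}·y_i), indices taken mod 4.
Σ = (-2) + (-36) + (-54) + (-6) = -98
Signed area = Σ/2 = -49 (negative ⇒ clockwise traversal).

-49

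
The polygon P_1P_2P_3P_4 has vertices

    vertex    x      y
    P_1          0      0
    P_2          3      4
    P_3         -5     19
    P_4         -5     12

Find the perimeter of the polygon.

|P_1P_2| = √((3)² + (4)²) = √25 = 5
|P_2P_3| = √((-8)² + (15)²) = √289 = 17
|P_3P_4| = √((0)² + (-7)²) = √49 = 7
|P_4P_1| = √((5)² + (-12)²) = √169 = 13
Perimeter = 5 + 17 + 7 + 13 = 42.

42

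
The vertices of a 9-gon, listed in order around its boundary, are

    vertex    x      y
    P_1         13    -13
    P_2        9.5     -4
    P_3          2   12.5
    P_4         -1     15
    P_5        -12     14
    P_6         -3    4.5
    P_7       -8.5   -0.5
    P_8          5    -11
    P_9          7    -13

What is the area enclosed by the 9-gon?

310.25

Cross-terms: 71.5, 126.75, 42.5, 166, -12, 39.75, 96, 12, 78  ⇒  Σ = 620.5
Area = |Σ|/2 = 310.25.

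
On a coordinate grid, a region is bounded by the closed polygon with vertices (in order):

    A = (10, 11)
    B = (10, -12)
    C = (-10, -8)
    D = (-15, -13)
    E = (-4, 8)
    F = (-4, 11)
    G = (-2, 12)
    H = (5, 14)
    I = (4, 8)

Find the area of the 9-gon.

Apply the surveyor's formula: 2A = Σ (x_i·y_{i+1} − x_{i+1}·y_i), indices taken mod 9.
Cross-terms: -230, -200, 10, -172, -12, -26, -88, -16, -36  ⇒  Σ = -770
Area = |Σ|/2 = 385.

385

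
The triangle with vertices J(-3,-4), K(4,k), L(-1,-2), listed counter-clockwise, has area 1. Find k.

Write out the shoelace sum; only the two edges meeting at K involve k:
2·Area = [((-3)·k − 4·(-4)) + (4·(-2) − (-1)·k)] + -2
       = -2·k + 6 = 2
⇒ k = 2.

2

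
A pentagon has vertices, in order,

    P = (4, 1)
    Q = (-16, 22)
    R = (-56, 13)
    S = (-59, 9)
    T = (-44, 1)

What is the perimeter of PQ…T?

|PQ| = √((-20)² + (21)²) = √841 = 29
|QR| = √((-40)² + (-9)²) = √1681 = 41
|RS| = √((-3)² + (-4)²) = √25 = 5
|ST| = √((15)² + (-8)²) = √289 = 17
|TP| = √((48)² + (0)²) = √2304 = 48
Perimeter = 29 + 41 + 5 + 17 + 48 = 140.

140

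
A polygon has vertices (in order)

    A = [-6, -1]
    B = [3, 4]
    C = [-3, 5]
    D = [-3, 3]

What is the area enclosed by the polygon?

16.5

A→B: (-6)(4) − (3)(-1) = -21
B→C: (3)(5) − (-3)(4) = 27
C→D: (-3)(3) − (-3)(5) = 6
D→A: (-3)(-1) − (-6)(3) = 21
Σ = 33
Area = |Σ|/2 = 16.5.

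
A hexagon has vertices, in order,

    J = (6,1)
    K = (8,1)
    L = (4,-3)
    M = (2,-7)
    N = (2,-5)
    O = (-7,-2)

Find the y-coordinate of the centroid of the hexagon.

-2

Apply the shoelace formula. First the cross-terms c_i = x_i·y_{i+1} − x_{i+1}·y_i:
  -2, -28, -22, 4, -39, 5  ⇒  2A = -82, A = -41.
Then Σ (y_i + y_{i+1})·c_i = 492, so ȳ = 492 / (6·(-41)) = -2.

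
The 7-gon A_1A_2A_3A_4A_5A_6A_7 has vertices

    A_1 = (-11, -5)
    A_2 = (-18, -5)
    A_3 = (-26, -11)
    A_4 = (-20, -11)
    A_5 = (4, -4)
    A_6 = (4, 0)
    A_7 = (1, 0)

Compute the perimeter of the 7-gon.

68

|A_1A_2| = √((-7)² + (0)²) = √49 = 7
|A_2A_3| = √((-8)² + (-6)²) = √100 = 10
|A_3A_4| = √((6)² + (0)²) = √36 = 6
|A_4A_5| = √((24)² + (7)²) = √625 = 25
|A_5A_6| = √((0)² + (4)²) = √16 = 4
|A_6A_7| = √((-3)² + (0)²) = √9 = 3
|A_7A_1| = √((-12)² + (-5)²) = √169 = 13
Perimeter = 7 + 10 + 6 + 25 + 4 + 3 + 13 = 68.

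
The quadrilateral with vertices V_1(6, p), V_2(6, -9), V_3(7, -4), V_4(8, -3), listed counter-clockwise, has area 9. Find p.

2

Write out the shoelace sum; only the two edges meeting at V_1 involve p:
2·Area = [(8·p − 6·(-3)) + (6·(-9) − 6·p)] + 50
       = 2·p + 14 = 18
⇒ p = 2.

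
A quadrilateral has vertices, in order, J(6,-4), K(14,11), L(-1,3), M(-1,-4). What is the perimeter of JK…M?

48

|JK| = √((8)² + (15)²) = √289 = 17
|KL| = √((-15)² + (-8)²) = √289 = 17
|LM| = √((0)² + (-7)²) = √49 = 7
|MJ| = √((7)² + (0)²) = √49 = 7
Perimeter = 17 + 17 + 7 + 7 = 48.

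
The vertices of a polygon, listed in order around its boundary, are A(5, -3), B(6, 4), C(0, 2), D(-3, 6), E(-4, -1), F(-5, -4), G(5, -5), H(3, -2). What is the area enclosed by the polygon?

A→B: (5)(4) − (6)(-3) = 38
B→C: (6)(2) − (0)(4) = 12
C→D: (0)(6) − (-3)(2) = 6
D→E: (-3)(-1) − (-4)(6) = 27
E→F: (-4)(-4) − (-5)(-1) = 11
F→G: (-5)(-5) − (5)(-4) = 45
G→H: (5)(-2) − (3)(-5) = 5
H→A: (3)(-3) − (5)(-2) = 1
Σ = 145
Area = |Σ|/2 = 72.5.

72.5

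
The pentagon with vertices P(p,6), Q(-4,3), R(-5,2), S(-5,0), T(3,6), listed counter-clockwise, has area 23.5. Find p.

The doubled signed area Σ (x_i y_{i+1} − x_{i+1} y_i) is linear in p.
With p=0 it equals 29; the coefficient of p is -3 (from the two edges through P).
So -3·p + 29 = 2·23.5 = 47 ⇒ p = -6.

-6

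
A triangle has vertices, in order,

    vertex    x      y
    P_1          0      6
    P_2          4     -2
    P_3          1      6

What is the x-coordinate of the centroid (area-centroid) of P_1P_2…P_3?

5/3

Apply Gauss's area formula. First the cross-terms c_i = x_i·y_{i+1} − x_{i+1}·y_i:
  -24, 26, 6  ⇒  2A = 8, A = 4.
Then Σ (x_i + x_{i+1})·c_i = 40, so x̄ = 40 / (6·4) = 5/3.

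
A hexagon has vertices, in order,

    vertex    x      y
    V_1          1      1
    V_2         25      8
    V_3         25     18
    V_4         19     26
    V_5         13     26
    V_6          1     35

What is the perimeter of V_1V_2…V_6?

|V_1V_2| = √((24)² + (7)²) = √625 = 25
|V_2V_3| = √((0)² + (10)²) = √100 = 10
|V_3V_4| = √((-6)² + (8)²) = √100 = 10
|V_4V_5| = √((-6)² + (0)²) = √36 = 6
|V_5V_6| = √((-12)² + (9)²) = √225 = 15
|V_6V_1| = √((0)² + (-34)²) = √1156 = 34
Perimeter = 25 + 10 + 10 + 6 + 15 + 34 = 100.

100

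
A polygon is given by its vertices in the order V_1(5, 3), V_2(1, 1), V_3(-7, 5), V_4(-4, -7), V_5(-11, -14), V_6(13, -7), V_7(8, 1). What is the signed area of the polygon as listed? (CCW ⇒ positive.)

Apply the surveyor's formula: 2A = Σ (x_i·y_{i+1} − x_{i+1}·y_i), indices taken mod 7.
Σ = (2) + (12) + (69) + (-21) + (259) + (69) + (19) = 409
Signed area = Σ/2 = 204.5 (positive ⇒ counter-clockwise traversal).

204.5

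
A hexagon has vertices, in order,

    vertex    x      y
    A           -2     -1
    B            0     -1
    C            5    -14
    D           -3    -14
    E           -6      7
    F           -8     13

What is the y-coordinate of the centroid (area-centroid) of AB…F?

-1880/297

Apply the surveyor's formula. First the cross-terms c_i = x_i·y_{i+1} − x_{i+1}·y_i:
  2, 5, -112, -105, -22, 34  ⇒  2A = -198, A = -99.
Then Σ (y_i + y_{i+1})·c_i = 3760, so ȳ = 3760 / (6·(-99)) = -1880/297.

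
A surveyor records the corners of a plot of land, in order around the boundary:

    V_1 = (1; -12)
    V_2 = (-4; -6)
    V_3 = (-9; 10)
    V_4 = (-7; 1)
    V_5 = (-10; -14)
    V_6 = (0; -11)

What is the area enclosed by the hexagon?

Σ = (-54) + (-94) + (61) + (108) + (110) + (11) = 142
Area = |Σ|/2 = 71.

71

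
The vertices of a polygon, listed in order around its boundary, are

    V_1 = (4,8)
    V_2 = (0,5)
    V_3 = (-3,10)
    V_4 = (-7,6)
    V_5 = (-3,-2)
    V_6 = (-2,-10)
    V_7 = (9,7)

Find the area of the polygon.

132.5

Apply the surveyor's formula: 2A = Σ (x_i·y_{i+1} − x_{i+1}·y_i), indices taken mod 7.
V_1→V_2: (4)(5) − (0)(8) = 20
V_2→V_3: (0)(10) − (-3)(5) = 15
V_3→V_4: (-3)(6) − (-7)(10) = 52
V_4→V_5: (-7)(-2) − (-3)(6) = 32
V_5→V_6: (-3)(-10) − (-2)(-2) = 26
V_6→V_7: (-2)(7) − (9)(-10) = 76
V_7→V_1: (9)(8) − (4)(7) = 44
Σ = 265
Area = |Σ|/2 = 132.5.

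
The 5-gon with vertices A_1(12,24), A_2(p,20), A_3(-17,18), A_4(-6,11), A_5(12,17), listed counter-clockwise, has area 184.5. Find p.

-3

The doubled signed area Σ (x_i y_{i+1} − x_{i+1} y_i) is linear in p.
With p=0 it equals 351; the coefficient of p is -6 (from the two edges through A_2).
So -6·p + 351 = 2·184.5 = 369 ⇒ p = -3.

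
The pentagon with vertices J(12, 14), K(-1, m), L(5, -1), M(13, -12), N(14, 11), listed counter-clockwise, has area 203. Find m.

Write out the shoelace sum; only the two edges meeting at K involve m:
2·Area = [(12·m − (-1)·14) + ((-1)·(-1) − 5·m)] + 328
       = 7·m + 343 = 406
⇒ m = 9.

9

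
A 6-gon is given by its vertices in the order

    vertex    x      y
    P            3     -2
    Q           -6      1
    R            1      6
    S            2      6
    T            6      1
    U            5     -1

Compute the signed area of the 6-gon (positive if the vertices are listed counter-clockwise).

-52

Cross-terms: -9, -37, -6, -34, -11, -7  ⇒  Σ = -104
Signed area = Σ/2 = -52 (negative ⇒ clockwise traversal).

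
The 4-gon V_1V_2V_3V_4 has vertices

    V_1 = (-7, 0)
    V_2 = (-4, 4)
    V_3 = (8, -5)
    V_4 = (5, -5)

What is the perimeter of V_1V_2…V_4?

|V_1V_2| = √((3)² + (4)²) = √25 = 5
|V_2V_3| = √((12)² + (-9)²) = √225 = 15
|V_3V_4| = √((-3)² + (0)²) = √9 = 3
|V_4V_1| = √((-12)² + (5)²) = √169 = 13
Perimeter = 5 + 15 + 3 + 13 = 36.

36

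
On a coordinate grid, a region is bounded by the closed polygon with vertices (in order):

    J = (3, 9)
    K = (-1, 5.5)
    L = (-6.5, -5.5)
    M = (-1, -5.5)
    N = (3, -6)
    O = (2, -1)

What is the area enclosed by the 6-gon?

74.75

Apply Gauss's area formula: 2A = Σ (x_i·y_{i+1} − x_{i+1}·y_i), indices taken mod 6.
J→K: (3)(5.5) − (-1)(9) = 25.5
K→L: (-1)(-5.5) − (-6.5)(5.5) = 41.25
L→M: (-6.5)(-5.5) − (-1)(-5.5) = 30.25
M→N: (-1)(-6) − (3)(-5.5) = 22.5
N→O: (3)(-1) − (2)(-6) = 9
O→J: (2)(9) − (3)(-1) = 21
Σ = 149.5
Area = |Σ|/2 = 74.75.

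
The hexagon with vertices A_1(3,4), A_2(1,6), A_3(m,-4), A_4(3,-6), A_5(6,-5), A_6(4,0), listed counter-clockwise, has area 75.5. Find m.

The doubled signed area Σ (x_i y_{i+1} − x_{i+1} y_i) is linear in m.
With m=0 it equals 79; the coefficient of m is -12 (from the two edges through A_3).
So -12·m + 79 = 2·75.5 = 151 ⇒ m = -6.

-6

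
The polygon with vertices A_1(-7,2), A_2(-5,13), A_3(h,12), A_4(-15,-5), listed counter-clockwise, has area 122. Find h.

The doubled signed area Σ (x_i y_{i+1} − x_{i+1} y_i) is linear in h.
With h=0 it equals -26; the coefficient of h is -18 (from the two edges through A_3).
So -18·h + -26 = 2·122 = 244 ⇒ h = -15.

-15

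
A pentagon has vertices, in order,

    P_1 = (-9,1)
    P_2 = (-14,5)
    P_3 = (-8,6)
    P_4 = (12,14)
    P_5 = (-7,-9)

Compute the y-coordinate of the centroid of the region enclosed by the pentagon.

Apply the surveyor's formula. First the cross-terms c_i = x_i·y_{i+1} − x_{i+1}·y_i:
  -31, -44, -184, -10, -88  ⇒  2A = -357, A = -178.5.
Then Σ (y_i + y_{i+1})·c_i = -3696, so ȳ = -3696 / (6·(-178.5)) = 176/51.

176/51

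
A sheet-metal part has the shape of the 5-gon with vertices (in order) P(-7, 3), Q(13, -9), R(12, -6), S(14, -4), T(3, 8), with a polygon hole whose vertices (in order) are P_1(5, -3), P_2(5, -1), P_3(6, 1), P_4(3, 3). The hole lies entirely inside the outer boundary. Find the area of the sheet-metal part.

133.5

Outer boundary:
Apply the surveyor's formula: 2A = Σ (x_i·y_{i+1} − x_{i+1}·y_i), indices taken mod 5.
Cross-terms: 24, 30, 36, 124, 65  ⇒  Σ = 279
Area = |Σ|/2 = 139.5.
Hole:
P_1→P_2: (5)(-1) − (5)(-3) = 10
P_2→P_3: (5)(1) − (6)(-1) = 11
P_3→P_4: (6)(3) − (3)(1) = 15
P_4→P_1: (3)(-3) − (5)(3) = -24
Σ = 12
Area = |Σ|/2 = 6.
Net area = 139.5 − 6 = 133.5.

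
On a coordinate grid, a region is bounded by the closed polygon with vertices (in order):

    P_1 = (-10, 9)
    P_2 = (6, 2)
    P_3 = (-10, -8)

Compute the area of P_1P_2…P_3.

Apply the surveyor's formula: 2A = Σ (x_i·y_{i+1} − x_{i+1}·y_i), indices taken mod 3.
Σ = (-74) + (-28) + (-170) = -272
Area = |Σ|/2 = 136.

136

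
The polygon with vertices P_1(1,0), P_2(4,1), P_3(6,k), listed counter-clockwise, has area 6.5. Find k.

The doubled signed area Σ (x_i y_{i+1} − x_{i+1} y_i) is linear in k.
With k=0 it equals -5; the coefficient of k is 3 (from the two edges through P_3).
So 3·k + -5 = 2·6.5 = 13 ⇒ k = 6.

6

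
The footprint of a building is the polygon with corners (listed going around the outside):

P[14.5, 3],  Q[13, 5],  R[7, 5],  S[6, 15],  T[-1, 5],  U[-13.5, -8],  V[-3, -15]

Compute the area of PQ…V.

Apply the shoelace formula: 2A = Σ (x_i·y_{i+1} − x_{i+1}·y_i), indices taken mod 7.
Σ = (33.5) + (30) + (75) + (45) + (75.5) + (178.5) + (208.5) = 646
Area = |Σ|/2 = 323.

323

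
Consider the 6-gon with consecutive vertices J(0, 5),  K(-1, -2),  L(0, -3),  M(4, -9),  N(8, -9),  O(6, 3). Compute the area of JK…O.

Apply the shoelace formula: 2A = Σ (x_i·y_{i+1} − x_{i+1}·y_i), indices taken mod 6.
Σ = (5) + (3) + (12) + (36) + (78) + (30) = 164
Area = |Σ|/2 = 82.

82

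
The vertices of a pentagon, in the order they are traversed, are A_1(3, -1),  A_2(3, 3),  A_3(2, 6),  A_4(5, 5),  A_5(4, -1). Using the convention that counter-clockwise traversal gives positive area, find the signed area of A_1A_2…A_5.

Cross-terms: 12, 12, -20, -25, -1  ⇒  Σ = -22
Signed area = Σ/2 = -11 (negative ⇒ clockwise traversal).

-11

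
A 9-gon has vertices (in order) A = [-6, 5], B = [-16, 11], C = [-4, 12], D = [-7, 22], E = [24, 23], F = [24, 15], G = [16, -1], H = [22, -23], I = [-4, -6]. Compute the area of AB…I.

Apply Gauss's area formula: 2A = Σ (x_i·y_{i+1} − x_{i+1}·y_i), indices taken mod 9.
Σ = (14) + (-148) + (-4) + (-689) + (-192) + (-264) + (-346) + (-224) + (-56) = -1909
Area = |Σ|/2 = 954.5.

954.5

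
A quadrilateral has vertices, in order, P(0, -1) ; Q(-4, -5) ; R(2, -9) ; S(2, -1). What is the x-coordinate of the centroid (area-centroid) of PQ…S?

Apply Gauss's area formula. First the cross-terms c_i = x_i·y_{i+1} − x_{i+1}·y_i:
  -4, 46, 16, -2  ⇒  2A = 56, A = 28.
Then Σ (x_i + x_{i+1})·c_i = -16, so x̄ = -16 / (6·28) = -2/21.

-2/21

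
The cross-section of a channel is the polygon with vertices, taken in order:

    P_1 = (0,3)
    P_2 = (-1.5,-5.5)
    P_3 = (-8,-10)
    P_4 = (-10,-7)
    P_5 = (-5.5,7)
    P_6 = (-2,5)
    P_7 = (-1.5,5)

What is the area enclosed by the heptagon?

Σ = (4.5) + (-29) + (-44) + (-108.5) + (-13.5) + (-2.5) + (-4.5) = -197.5
Area = |Σ|/2 = 98.75.

98.75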